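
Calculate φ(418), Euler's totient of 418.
180

418 = 2 × 11 × 19
φ(n) = n × ∏(1 - 1/p) for each prime p dividing n
φ(418) = 418 × (1 - 1/2) × (1 - 1/11) × (1 - 1/19) = 180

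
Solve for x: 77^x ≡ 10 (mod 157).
106

Baby-step giant-step with step n = ⌈√157⌉ = 13.
Baby steps 77^j mod 157 (j:value) for j=0..12: 0:1, 1:77, 2:120, 3:134, 4:113, 5:66, 6:58, 7:70, 8:52, 9:79, 10:117, 11:60, 12:67.
Giant-step multiplier: 77^(-13) ≡ 77^(156-13) = 77^143 ≡ 107 (mod 157).
Giant steps γ_i = 10·107^i mod 157: γ_0=10, γ_1=128, γ_2=37, γ_3=34, γ_4=27, γ_5=63, γ_6=147, γ_7=29, γ_8=120 (in table at j=2).
x = i·n + j = 8·13 + 2 = 106.
Check: 77^106 ≡ 10 (mod 157).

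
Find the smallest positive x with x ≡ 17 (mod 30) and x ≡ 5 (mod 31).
377

Using Chinese Remainder Theorem:
M = 30 × 31 = 930
M1 = 31, M2 = 30
y1 = 31^(-1) mod 30 = 1
y2 = 30^(-1) mod 31 = 30
x = (17×31×1 + 5×30×30) mod 930 = 377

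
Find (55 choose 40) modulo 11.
0

Using Lucas' theorem:
Write n=55 and k=40 in base 11:
n in base 11: [5, 0]
k in base 11: [3, 7]
C(55,40) mod 11 = ∏ C(n_i, k_i) mod 11
Digit binomials (mod 11): C(5,3) = 10; C(0,7) = 0 (k_i > n_i)
Product: 10 × 0 = 0 ≡ 0 (mod 11)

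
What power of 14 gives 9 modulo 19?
14

Baby-step giant-step with step n = ⌈√19⌉ = 5.
Baby steps 14^j mod 19 (j:value) for j=0..4: 0:1, 1:14, 2:6, 3:8, 4:17.
Giant-step multiplier: 14^(-5) ≡ 14^(18-5) = 14^13 ≡ 2 (mod 19).
Giant steps γ_i = 9·2^i mod 19: γ_0=9, γ_1=18, γ_2=17 (in table at j=4).
x = i·n + j = 2·5 + 4 = 14.
Check: 14^14 ≡ 9 (mod 19).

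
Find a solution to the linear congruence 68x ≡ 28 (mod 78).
x ≡ 5 (mod 39)

gcd(68, 78) = 2, which divides 28, so solutions exist.
Divide through by 2: 34x ≡ 14 (mod 39).
Find 34^(-1) mod 39 by the extended Euclidean algorithm:
39 = 1 × 34 + 5  ⟹  5 = (1)·39 + (-1)·34
34 = 6 × 5 + 4  ⟹  4 = (-6)·39 + (7)·34
5 = 1 × 4 + 1  ⟹  1 = (7)·39 + (-8)·34
So (-8)·34 ≡ 1 (mod 39), i.e. 34^(-1) ≡ -8 ≡ 31 (mod 39).
x ≡ 31 × 14 = 434 ≡ 5 (mod 39).
Check: 68 × 5 = 340 ≡ 28 (mod 78).
x ≡ 5 (mod 39), giving 2 solutions mod 78.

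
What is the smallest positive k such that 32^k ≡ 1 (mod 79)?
39

79 is prime, so ord(32) divides φ(79) = 78.
Divisors of 78: 1, 2, 3, 6, 13, 26, 39, 78.
Repeated squaring: 32^1 ≡ 32, 32^2 ≡ 76, 32^4 ≡ 9, 32^8 ≡ 2, 32^16 ≡ 4, 32^32 ≡ 16, 32^64 ≡ 19 (mod 79).
Test 32^d mod 79 for each divisor d in increasing order:
32^1 ≡ 32
32^2 ≡ 76
32^3 = 32^2·32^1 ≡ 62
32^6 = 32^4·32^2 ≡ 52
32^13 = 32^8·32^4·32^1 ≡ 23
32^26 = 32^16·32^8·32^2 ≡ 55
32^39 = 32^32·32^4·32^2·32^1 ≡ 1  ← first divisor giving 1
The order is 39.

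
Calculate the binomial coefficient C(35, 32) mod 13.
6

Using Lucas' theorem:
Write n=35 and k=32 in base 13:
n in base 13: [2, 9]
k in base 13: [2, 6]
C(35,32) mod 13 = ∏ C(n_i, k_i) mod 13
Digit binomials (mod 13): C(2,2) = 1; C(9,6) = 84 ≡ 6
Product: 1 × 6 = 6 ≡ 6 (mod 13)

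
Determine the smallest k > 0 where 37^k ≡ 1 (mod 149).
37

149 is prime, so ord(37) divides φ(149) = 148.
Divisors of 148: 1, 2, 4, 37, 74, 148.
Repeated squaring: 37^1 ≡ 37, 37^2 ≡ 28, 37^4 ≡ 39, 37^8 ≡ 31, 37^16 ≡ 67, 37^32 ≡ 19, 37^64 ≡ 63, 37^128 ≡ 95 (mod 149).
Test 37^d mod 149 for each divisor d in increasing order:
37^1 ≡ 37
37^2 ≡ 28
37^4 ≡ 39
37^37 = 37^32·37^4·37^1 ≡ 1  ← first divisor giving 1
The order is 37.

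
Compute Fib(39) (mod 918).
376

Matrix identity: Q^n = [[F_(n+1), F_n], [F_n, F_(n-1)]] with Q = [[1,1],[1,0]].
n = 39 = 100111₂. Square-and-multiply, entries mod 918:
Q^1 = [[1,1],[1,0]]
Q^2 = (Q^1)² = [[2,1],[1,1]]
Q^4 = (Q^2)² = [[5,3],[3,2]]
Q^9 = (Q^4)²·Q = [[55,34],[34,21]]
Q^19 = (Q^9)²·Q = [[339,509],[509,748]]
Q^39 = (Q^19)²·Q = [[105,376],[376,647]]
F_39 mod 918 = Q^39[0][1] = 376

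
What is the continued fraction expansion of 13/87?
[0; 6, 1, 2, 4]

Euclidean algorithm steps:
13 = 0 × 87 + 13
87 = 6 × 13 + 9
13 = 1 × 9 + 4
9 = 2 × 4 + 1
4 = 4 × 1 + 0
Continued fraction: [0; 6, 1, 2, 4]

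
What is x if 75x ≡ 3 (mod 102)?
x ≡ 15 (mod 34)

gcd(75, 102) = 3, which divides 3, so solutions exist.
Divide through by 3: 25x ≡ 1 (mod 34).
Find 25^(-1) mod 34 by the extended Euclidean algorithm:
34 = 1 × 25 + 9  ⟹  9 = (1)·34 + (-1)·25
25 = 2 × 9 + 7  ⟹  7 = (-2)·34 + (3)·25
9 = 1 × 7 + 2  ⟹  2 = (3)·34 + (-4)·25
7 = 3 × 2 + 1  ⟹  1 = (-11)·34 + (15)·25
So (15)·25 ≡ 1 (mod 34), i.e. 25^(-1) ≡ 15 (mod 34).
x ≡ 15 × 1 = 15 ≡ 15 (mod 34).
Check: 75 × 15 = 1125 ≡ 3 (mod 102).
x ≡ 15 (mod 34), giving 3 solutions mod 102.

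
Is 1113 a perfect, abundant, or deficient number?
deficient

Proper divisors of 1113: sum = 1 + 3 + 7 + 21 + 53 + 159 + 371 = 615
Since 615 < 1113, 1113 is deficient.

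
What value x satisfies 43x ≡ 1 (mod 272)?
19

gcd(43, 272) = 1, so the inverse exists.
Extended Euclidean algorithm on (272, 43):
272 = 6 × 43 + 14  ⟹  14 = (1)·272 + (-6)·43
43 = 3 × 14 + 1  ⟹  1 = (-3)·272 + (19)·43
So (19)·43 ≡ 1 (mod 272), i.e. 43^(-1) ≡ 19 (mod 272).
Check: 43 × 19 = 817 ≡ 1 (mod 272)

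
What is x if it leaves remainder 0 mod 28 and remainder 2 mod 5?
112

Using Chinese Remainder Theorem:
M = 28 × 5 = 140
M1 = 5, M2 = 28
y1 = 5^(-1) mod 28 = 17
y2 = 28^(-1) mod 5 = 2
x = (0×5×17 + 2×28×2) mod 140 = 112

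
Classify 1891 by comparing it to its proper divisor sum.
deficient

Proper divisors of 1891: sum = 1 + 31 + 61 = 93
Since 93 < 1891, 1891 is deficient.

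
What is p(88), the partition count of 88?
44108109

p(n) counts ways to write n as a sum of positive integers (order ignored).
Euler's pentagonal recurrence: p(k) = p(k-1) + p(k-2) - p(k-5) - p(k-7) + p(k-12) + p(k-15) - ... (offsets j(3j∓1)/2, signs ++--, p(0)=1, p(<0)=0).
DP table for k = 0..87: p(0)=1, p(1)=1, p(2)=2, p(3)=3, p(4)=5, p(5)=7, p(6)=11, p(7)=15, p(8)=22, p(9)=30, p(10)=42, p(11)=56, p(12)=77, p(13)=101, p(14)=135, p(15)=176, p(16)=231, p(17)=297, p(18)=385, p(19)=490, p(20)=627, p(21)=792, p(22)=1002, p(23)=1255, p(24)=1575, p(25)=1958, p(26)=2436, p(27)=3010, p(28)=3718, p(29)=4565, p(30)=5604, p(31)=6842, p(32)=8349, p(33)=10143, p(34)=12310, p(35)=14883, p(36)=17977, p(37)=21637, p(38)=26015, p(39)=31185, p(40)=37338, p(41)=44583, p(42)=53174, p(43)=63261, p(44)=75175, p(45)=89134, p(46)=105558, p(47)=124754, p(48)=147273, p(49)=173525, p(50)=204226, p(51)=239943, p(52)=281589, p(53)=329931, p(54)=386155, p(55)=451276, p(56)=526823, p(57)=614154, p(58)=715220, p(59)=831820, p(60)=966467, p(61)=1121505, p(62)=1300156, p(63)=1505499, p(64)=1741630, p(65)=2012558, p(66)=2323520, p(67)=2679689, p(68)=3087735, p(69)=3554345, p(70)=4087968, p(71)=4697205, p(72)=5392783, p(73)=6185689, p(74)=7089500, p(75)=8118264, p(76)=9289091, p(77)=10619863, p(78)=12132164, p(79)=13848650, p(80)=15796476, p(81)=18004327, p(82)=20506255, p(83)=23338469, p(84)=26543660, p(85)=30167357, p(86)=34262962, p(87)=38887673.
Final step: p(88) = p(87) + p(86) - p(83) - p(81) + p(76) + p(73) - p(66) - p(62) + p(53) + p(48) - p(37) - p(31) + p(18) + p(11)
= 38887673 + 34262962 - 23338469 - 18004327 + 9289091 + 6185689 - 2323520 - 1300156 + 329931 + 147273 - 21637 - 6842 + 385 + 56
= 44108109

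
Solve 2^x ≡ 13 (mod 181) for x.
164

Baby-step giant-step with step n = ⌈√181⌉ = 14.
Baby steps 2^j mod 181 (j:value) for j=0..13: 0:1, 1:2, 2:4, 3:8, 4:16, 5:32, 6:64, 7:128, 8:75, 9:150, 10:119, 11:57, 12:114, 13:47.
Giant-step multiplier: 2^(-14) ≡ 2^(180-14) = 2^166 ≡ 52 (mod 181).
Giant steps γ_i = 13·52^i mod 181: γ_0=13, γ_1=133, γ_2=38, γ_3=166, γ_4=125, γ_5=165, γ_6=73, γ_7=176, γ_8=102, γ_9=55, γ_10=145, γ_11=119 (in table at j=10).
x = i·n + j = 11·14 + 10 = 164.
Check: 2^164 ≡ 13 (mod 181).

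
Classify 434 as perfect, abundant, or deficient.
deficient

Proper divisors of 434: sum = 1 + 2 + 7 + 14 + 31 + 62 + 217 = 334
Since 334 < 434, 434 is deficient.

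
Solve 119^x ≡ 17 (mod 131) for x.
77

Baby-step giant-step with step n = ⌈√131⌉ = 12.
Baby steps 119^j mod 131 (j:value) for j=0..11: 0:1, 1:119, 2:13, 3:106, 4:38, 5:68, 6:101, 7:98, 8:3, 9:95, 10:39, 11:56.
Giant-step multiplier: 119^(-12) ≡ 119^(130-12) = 119^118 ≡ 77 (mod 131).
Giant steps γ_i = 17·77^i mod 131: γ_0=17, γ_1=130, γ_2=54, γ_3=97, γ_4=2, γ_5=23, γ_6=68 (in table at j=5).
x = i·n + j = 6·12 + 5 = 77.
Check: 119^77 ≡ 17 (mod 131).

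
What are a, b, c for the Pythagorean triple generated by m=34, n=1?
(1155, 68, 1157)

Euclid's formula: a = m² - n², b = 2mn, c = m² + n²
m = 34, n = 1
a = 34² - 1² = 1156 - 1 = 1155
b = 2 × 34 × 1 = 68
c = 34² + 1² = 1156 + 1 = 1157
Verification: 1155² + 68² = 1334025 + 4624 = 1338649 = 1157² ✓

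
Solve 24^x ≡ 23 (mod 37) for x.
3

Baby-step giant-step with step n = ⌈√37⌉ = 7.
Baby steps 24^j mod 37 (j:value) for j=0..6: 0:1, 1:24, 2:21, 3:23, 4:34, 5:2, 6:11.
h = 23 is already in the table at j=3, so x = 3.
Check: 24^3 ≡ 23 (mod 37).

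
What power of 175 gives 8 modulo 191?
72

Baby-step giant-step with step n = ⌈√191⌉ = 14.
Baby steps 175^j mod 191 (j:value) for j=0..13: 0:1, 1:175, 2:65, 3:106, 4:23, 5:14, 6:158, 7:146, 8:147, 9:131, 10:5, 11:111, 12:134, 13:148.
Giant-step multiplier: 175^(-14) ≡ 175^(190-14) = 175^176 ≡ 98 (mod 191).
Giant steps γ_i = 8·98^i mod 191: γ_0=8, γ_1=20, γ_2=50, γ_3=125, γ_4=26, γ_5=65 (in table at j=2).
x = i·n + j = 5·14 + 2 = 72.
Check: 175^72 ≡ 8 (mod 191).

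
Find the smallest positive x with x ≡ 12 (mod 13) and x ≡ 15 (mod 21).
246

Using Chinese Remainder Theorem:
M = 13 × 21 = 273
M1 = 21, M2 = 13
y1 = 21^(-1) mod 13 = 5
y2 = 13^(-1) mod 21 = 13
x = (12×21×5 + 15×13×13) mod 273 = 246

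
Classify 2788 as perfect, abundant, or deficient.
deficient

Proper divisors of 2788: sum = 1 + 2 + 4 + 17 + 34 + 41 + 68 + 82 + 164 + 697 + 1394 = 2504
Since 2504 < 2788, 2788 is deficient.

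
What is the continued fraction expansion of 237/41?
[5; 1, 3, 1, 1, 4]

Euclidean algorithm steps:
237 = 5 × 41 + 32
41 = 1 × 32 + 9
32 = 3 × 9 + 5
9 = 1 × 5 + 4
5 = 1 × 4 + 1
4 = 4 × 1 + 0
Continued fraction: [5; 1, 3, 1, 1, 4]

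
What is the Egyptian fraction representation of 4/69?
1/18 + 1/414

Greedy algorithm:
4/69: ceiling(69/4) = 18, use 1/18
1/414: ceiling(414/1) = 414, use 1/414
Result: 4/69 = 1/18 + 1/414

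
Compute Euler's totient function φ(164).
80

164 = 2^2 × 41
φ(n) = n × ∏(1 - 1/p) for each prime p dividing n
φ(164) = 164 × (1 - 1/2) × (1 - 1/41) = 80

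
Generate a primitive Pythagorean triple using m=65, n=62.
(381, 8060, 8069)

Euclid's formula: a = m² - n², b = 2mn, c = m² + n²
m = 65, n = 62
a = 65² - 62² = 4225 - 3844 = 381
b = 2 × 65 × 62 = 8060
c = 65² + 62² = 4225 + 3844 = 8069
Verification: 381² + 8060² = 145161 + 64963600 = 65108761 = 8069² ✓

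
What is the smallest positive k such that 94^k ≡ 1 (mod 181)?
90

181 is prime, so ord(94) divides φ(181) = 180.
Divisors of 180: 1, 2, 3, 4, 5, 6, 9, 10, 12, 15, 18, 20, 30, 36, 45, 60, 90, 180.
Repeated squaring: 94^1 ≡ 94, 94^2 ≡ 148, 94^4 ≡ 3, 94^8 ≡ 9, 94^16 ≡ 81, 94^32 ≡ 45, 94^64 ≡ 34, 94^128 ≡ 70 (mod 181).
Test 94^d mod 181 for each divisor d in increasing order:
94^1 ≡ 94
94^2 ≡ 148
94^3 = 94^2·94^1 ≡ 156
94^4 ≡ 3
94^5 = 94^4·94^1 ≡ 101
94^6 = 94^4·94^2 ≡ 82
94^9 = 94^8·94^1 ≡ 122
94^10 = 94^8·94^2 ≡ 65
94^12 = 94^8·94^4 ≡ 27
94^15 = 94^8·94^4·94^2·94^1 ≡ 49
94^18 = 94^16·94^2 ≡ 42
94^20 = 94^16·94^4 ≡ 62
94^30 = 94^16·94^8·94^4·94^2 ≡ 48
94^36 = 94^32·94^4 ≡ 135
94^45 = 94^32·94^8·94^4·94^1 ≡ 180
94^60 = 94^32·94^16·94^8·94^4 ≡ 132
94^90 = 94^64·94^16·94^8·94^2 ≡ 1  ← first divisor giving 1
The order is 90.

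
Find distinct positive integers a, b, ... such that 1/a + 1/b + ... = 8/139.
1/18 + 1/501 + 1/417834

Greedy algorithm:
8/139: ceiling(139/8) = 18, use 1/18
5/2502: ceiling(2502/5) = 501, use 1/501
1/417834: ceiling(417834/1) = 417834, use 1/417834
Result: 8/139 = 1/18 + 1/501 + 1/417834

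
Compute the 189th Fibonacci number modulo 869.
309

Matrix identity: Q^n = [[F_(n+1), F_n], [F_n, F_(n-1)]] with Q = [[1,1],[1,0]].
n = 189 = 10111101₂. Square-and-multiply, entries mod 869:
Q^1 = [[1,1],[1,0]]
Q^2 = (Q^1)² = [[2,1],[1,1]]
Q^5 = (Q^2)²·Q = [[8,5],[5,3]]
Q^11 = (Q^5)²·Q = [[144,89],[89,55]]
Q^23 = (Q^11)²·Q = [[311,849],[849,331]]
Q^47 = (Q^23)²·Q = [[857,662],[662,195]]
Q^94 = (Q^47)² = [[412,355],[355,57]]
Q^189 = (Q^94)²·Q = [[825,309],[309,516]]
F_189 mod 869 = Q^189[0][1] = 309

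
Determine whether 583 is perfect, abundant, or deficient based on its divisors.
deficient

Proper divisors of 583: sum = 1 + 11 + 53 = 65
Since 65 < 583, 583 is deficient.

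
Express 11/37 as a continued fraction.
[0; 3, 2, 1, 3]

Euclidean algorithm steps:
11 = 0 × 37 + 11
37 = 3 × 11 + 4
11 = 2 × 4 + 3
4 = 1 × 3 + 1
3 = 3 × 1 + 0
Continued fraction: [0; 3, 2, 1, 3]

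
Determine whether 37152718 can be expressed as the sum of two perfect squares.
Not possible

Factorization: 37152718 = 2 × 17 × 103^3
By Fermat: n is sum of two squares iff every prime p ≡ 3 (mod 4) appears to even power.
Prime(s) ≡ 3 (mod 4) with odd exponent: [(103, 3)]
Therefore 37152718 cannot be expressed as a² + b².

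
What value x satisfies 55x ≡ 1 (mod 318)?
133

gcd(55, 318) = 1, so the inverse exists.
Extended Euclidean algorithm on (318, 55):
318 = 5 × 55 + 43  ⟹  43 = (1)·318 + (-5)·55
55 = 1 × 43 + 12  ⟹  12 = (-1)·318 + (6)·55
43 = 3 × 12 + 7  ⟹  7 = (4)·318 + (-23)·55
12 = 1 × 7 + 5  ⟹  5 = (-5)·318 + (29)·55
7 = 1 × 5 + 2  ⟹  2 = (9)·318 + (-52)·55
5 = 2 × 2 + 1  ⟹  1 = (-23)·318 + (133)·55
So (133)·55 ≡ 1 (mod 318), i.e. 55^(-1) ≡ 133 (mod 318).
Check: 55 × 133 = 7315 ≡ 1 (mod 318)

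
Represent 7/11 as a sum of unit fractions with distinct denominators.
1/2 + 1/8 + 1/88

Greedy algorithm:
7/11: ceiling(11/7) = 2, use 1/2
3/22: ceiling(22/3) = 8, use 1/8
1/88: ceiling(88/1) = 88, use 1/88
Result: 7/11 = 1/2 + 1/8 + 1/88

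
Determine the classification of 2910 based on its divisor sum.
abundant

Proper divisors of 2910: sum = 1 + 2 + 3 + 5 + 6 + 10 + 15 + 30 + 97 + 194 + 291 + 485 + 582 + 970 + 1455 = 4146
Since 4146 > 2910, 2910 is abundant.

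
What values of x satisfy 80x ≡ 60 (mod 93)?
x ≡ 24 (mod 93)

gcd(80, 93) = 1, which divides 60, so solutions exist.
Find 80^(-1) mod 93 by the extended Euclidean algorithm:
93 = 1 × 80 + 13  ⟹  13 = (1)·93 + (-1)·80
80 = 6 × 13 + 2  ⟹  2 = (-6)·93 + (7)·80
13 = 6 × 2 + 1  ⟹  1 = (37)·93 + (-43)·80
So (-43)·80 ≡ 1 (mod 93), i.e. 80^(-1) ≡ -43 ≡ 50 (mod 93).
x ≡ 50 × 60 = 3000 ≡ 24 (mod 93).
Check: 80 × 24 = 1920 ≡ 60 (mod 93).
Unique solution: x ≡ 24 (mod 93)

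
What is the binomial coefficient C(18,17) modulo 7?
4

Using Lucas' theorem:
Write n=18 and k=17 in base 7:
n in base 7: [2, 4]
k in base 7: [2, 3]
C(18,17) mod 7 = ∏ C(n_i, k_i) mod 7
Digit binomials (mod 7): C(2,2) = 1; C(4,3) = 4
Product: 1 × 4 = 4 ≡ 4 (mod 7)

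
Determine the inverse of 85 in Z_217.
120

gcd(85, 217) = 1, so the inverse exists.
Extended Euclidean algorithm on (217, 85):
217 = 2 × 85 + 47  ⟹  47 = (1)·217 + (-2)·85
85 = 1 × 47 + 38  ⟹  38 = (-1)·217 + (3)·85
47 = 1 × 38 + 9  ⟹  9 = (2)·217 + (-5)·85
38 = 4 × 9 + 2  ⟹  2 = (-9)·217 + (23)·85
9 = 4 × 2 + 1  ⟹  1 = (38)·217 + (-97)·85
So (-97)·85 ≡ 1 (mod 217), i.e. 85^(-1) ≡ -97 ≡ 120 (mod 217).
Check: 85 × 120 = 10200 ≡ 1 (mod 217)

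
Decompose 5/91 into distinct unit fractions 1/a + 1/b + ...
1/19 + 1/433 + 1/249553 + 1/93414800161 + 1/17452649778145716451681

Greedy algorithm:
5/91: ceiling(91/5) = 19, use 1/19
4/1729: ceiling(1729/4) = 433, use 1/433
3/748657: ceiling(748657/3) = 249553, use 1/249553
2/186829600321: ceiling(186829600321/2) = 93414800161, use 1/93414800161
1/17452649778145716451681: ceiling(17452649778145716451681/1) = 17452649778145716451681, use 1/17452649778145716451681
Result: 5/91 = 1/19 + 1/433 + 1/249553 + 1/93414800161 + 1/17452649778145716451681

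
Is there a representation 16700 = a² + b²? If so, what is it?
Not possible

Factorization: 16700 = 2^2 × 5^2 × 167
By Fermat: n is sum of two squares iff every prime p ≡ 3 (mod 4) appears to even power.
Prime(s) ≡ 3 (mod 4) with odd exponent: [(167, 1)]
Therefore 16700 cannot be expressed as a² + b².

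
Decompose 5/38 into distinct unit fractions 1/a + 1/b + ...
1/8 + 1/152

Greedy algorithm:
5/38: ceiling(38/5) = 8, use 1/8
1/152: ceiling(152/1) = 152, use 1/152
Result: 5/38 = 1/8 + 1/152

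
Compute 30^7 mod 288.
0

Repeated squaring. Binary of 7 = 111.
30^1 ≡ 30 (mod 288); 30^2 ≡ 36 (mod 288); 30^4 ≡ 144 (mod 288)
30^7 = 30^1 × 30^2 × 30^4 ≡ 0 (mod 288)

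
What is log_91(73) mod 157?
53

Baby-step giant-step with step n = ⌈√157⌉ = 13.
Baby steps 91^j mod 157 (j:value) for j=0..12: 0:1, 1:91, 2:117, 3:128, 4:30, 5:61, 6:56, 7:72, 8:115, 9:103, 10:110, 11:119, 12:153.
Giant-step multiplier: 91^(-13) ≡ 91^(156-13) = 91^143 ≡ 135 (mod 157).
Giant steps γ_i = 73·135^i mod 157: γ_0=73, γ_1=121, γ_2=7, γ_3=3, γ_4=91 (in table at j=1).
x = i·n + j = 4·13 + 1 = 53.
Check: 91^53 ≡ 73 (mod 157).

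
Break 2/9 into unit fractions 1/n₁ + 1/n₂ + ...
1/5 + 1/45

Greedy algorithm:
2/9: ceiling(9/2) = 5, use 1/5
1/45: ceiling(45/1) = 45, use 1/45
Result: 2/9 = 1/5 + 1/45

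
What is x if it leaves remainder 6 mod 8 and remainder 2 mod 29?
118

Using Chinese Remainder Theorem:
M = 8 × 29 = 232
M1 = 29, M2 = 8
y1 = 29^(-1) mod 8 = 5
y2 = 8^(-1) mod 29 = 11
x = (6×29×5 + 2×8×11) mod 232 = 118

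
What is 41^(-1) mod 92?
9

gcd(41, 92) = 1, so the inverse exists.
Extended Euclidean algorithm on (92, 41):
92 = 2 × 41 + 10  ⟹  10 = (1)·92 + (-2)·41
41 = 4 × 10 + 1  ⟹  1 = (-4)·92 + (9)·41
So (9)·41 ≡ 1 (mod 92), i.e. 41^(-1) ≡ 9 (mod 92).
Check: 41 × 9 = 369 ≡ 1 (mod 92)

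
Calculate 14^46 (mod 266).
252

Repeated squaring. Binary of 46 = 101110.
14^1 ≡ 14 (mod 266); 14^2 ≡ 196 (mod 266); 14^4 ≡ 112 (mod 266); 14^8 ≡ 42 (mod 266); 14^16 ≡ 168 (mod 266); 14^32 ≡ 28 (mod 266)
14^46 = 14^2 × 14^4 × 14^8 × 14^32 ≡ 252 (mod 266)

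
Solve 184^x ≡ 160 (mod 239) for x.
10

Baby-step giant-step with step n = ⌈√239⌉ = 16.
Baby steps 184^j mod 239 (j:value) for j=0..15: 0:1, 1:184, 2:157, 3:208, 4:32, 5:152, 6:5, 7:203, 8:68, 9:84, 10:160, 11:43, 12:25, 13:59, 14:101, 15:181.
h = 160 is already in the table at j=10, so x = 10.
Check: 184^10 ≡ 160 (mod 239).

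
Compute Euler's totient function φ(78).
24

78 = 2 × 3 × 13
φ(n) = n × ∏(1 - 1/p) for each prime p dividing n
φ(78) = 78 × (1 - 1/2) × (1 - 1/3) × (1 - 1/13) = 24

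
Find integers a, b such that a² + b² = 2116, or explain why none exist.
0² + 46² (a=0, b=46)

Factorization: 2116 = 2^2 × 23^2
By Fermat: n is sum of two squares iff every prime p ≡ 3 (mod 4) appears to even power.
All primes ≡ 3 (mod 4) appear to even power.
Search a = 0, 1, 2, … for 2116 - a² a perfect square: first hit at a = 0: 2116 - 0 = 2116 = 46².
2116 = 0² + 46² = 0 + 2116 ✓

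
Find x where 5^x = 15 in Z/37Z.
35

Baby-step giant-step with step n = ⌈√37⌉ = 7.
Baby steps 5^j mod 37 (j:value) for j=0..6: 0:1, 1:5, 2:25, 3:14, 4:33, 5:17, 6:11.
Giant-step multiplier: 5^(-7) ≡ 5^(36-7) = 5^29 ≡ 35 (mod 37).
Giant steps γ_i = 15·35^i mod 37: γ_0=15, γ_1=7, γ_2=23, γ_3=28, γ_4=18, γ_5=1 (in table at j=0).
x = i·n + j = 5·7 + 0 = 35.
Check: 5^35 ≡ 15 (mod 37).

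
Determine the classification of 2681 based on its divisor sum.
deficient

Proper divisors of 2681: sum = 1 + 7 + 383 = 391
Since 391 < 2681, 2681 is deficient.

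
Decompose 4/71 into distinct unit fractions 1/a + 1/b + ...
1/18 + 1/1278

Greedy algorithm:
4/71: ceiling(71/4) = 18, use 1/18
1/1278: ceiling(1278/1) = 1278, use 1/1278
Result: 4/71 = 1/18 + 1/1278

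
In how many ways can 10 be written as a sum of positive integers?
42

p(n) counts ways to write n as a sum of positive integers (order ignored).
Examples: 10; 9 + 1; 8 + 2; 8 + 1 + 1; 7 + 3; ... (42 total)
p(10) = 42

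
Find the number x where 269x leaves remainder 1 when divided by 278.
247

gcd(269, 278) = 1, so the inverse exists.
Extended Euclidean algorithm on (278, 269):
278 = 1 × 269 + 9  ⟹  9 = (1)·278 + (-1)·269
269 = 29 × 9 + 8  ⟹  8 = (-29)·278 + (30)·269
9 = 1 × 8 + 1  ⟹  1 = (30)·278 + (-31)·269
So (-31)·269 ≡ 1 (mod 278), i.e. 269^(-1) ≡ -31 ≡ 247 (mod 278).
Check: 269 × 247 = 66443 ≡ 1 (mod 278)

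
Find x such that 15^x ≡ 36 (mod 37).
18

Baby-step giant-step with step n = ⌈√37⌉ = 7.
Baby steps 15^j mod 37 (j:value) for j=0..6: 0:1, 1:15, 2:3, 3:8, 4:9, 5:24, 6:27.
Giant-step multiplier: 15^(-7) ≡ 15^(36-7) = 15^29 ≡ 18 (mod 37).
Giant steps γ_i = 36·18^i mod 37: γ_0=36, γ_1=19, γ_2=9 (in table at j=4).
x = i·n + j = 2·7 + 4 = 18.
Check: 15^18 ≡ 36 (mod 37).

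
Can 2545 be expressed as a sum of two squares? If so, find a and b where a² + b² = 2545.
12² + 49² (a=12, b=49)

Factorization: 2545 = 5 × 509
By Fermat: n is sum of two squares iff every prime p ≡ 3 (mod 4) appears to even power.
All primes ≡ 3 (mod 4) appear to even power.
Search a = 0, 1, 2, … for 2545 - a² a perfect square: first hit at a = 12: 2545 - 144 = 2401 = 49².
2545 = 12² + 49² = 144 + 2401 ✓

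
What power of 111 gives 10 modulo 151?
56

Baby-step giant-step with step n = ⌈√151⌉ = 13.
Baby steps 111^j mod 151 (j:value) for j=0..12: 0:1, 1:111, 2:90, 3:24, 4:97, 5:46, 6:123, 7:63, 8:47, 9:83, 10:2, 11:71, 12:29.
Giant-step multiplier: 111^(-13) ≡ 111^(150-13) = 111^137 ≡ 129 (mod 151).
Giant steps γ_i = 10·129^i mod 151: γ_0=10, γ_1=82, γ_2=8, γ_3=126, γ_4=97 (in table at j=4).
x = i·n + j = 4·13 + 4 = 56.
Check: 111^56 ≡ 10 (mod 151).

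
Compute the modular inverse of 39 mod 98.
93

gcd(39, 98) = 1, so the inverse exists.
Extended Euclidean algorithm on (98, 39):
98 = 2 × 39 + 20  ⟹  20 = (1)·98 + (-2)·39
39 = 1 × 20 + 19  ⟹  19 = (-1)·98 + (3)·39
20 = 1 × 19 + 1  ⟹  1 = (2)·98 + (-5)·39
So (-5)·39 ≡ 1 (mod 98), i.e. 39^(-1) ≡ -5 ≡ 93 (mod 98).
Check: 39 × 93 = 3627 ≡ 1 (mod 98)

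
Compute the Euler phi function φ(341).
300

341 = 11 × 31
φ(n) = n × ∏(1 - 1/p) for each prime p dividing n
φ(341) = 341 × (1 - 1/11) × (1 - 1/31) = 300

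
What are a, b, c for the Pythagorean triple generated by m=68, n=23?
(4095, 3128, 5153)

Euclid's formula: a = m² - n², b = 2mn, c = m² + n²
m = 68, n = 23
a = 68² - 23² = 4624 - 529 = 4095
b = 2 × 68 × 23 = 3128
c = 68² + 23² = 4624 + 529 = 5153
Verification: 4095² + 3128² = 16769025 + 9784384 = 26553409 = 5153² ✓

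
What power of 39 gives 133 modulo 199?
103

Baby-step giant-step with step n = ⌈√199⌉ = 15.
Baby steps 39^j mod 199 (j:value) for j=0..14: 0:1, 1:39, 2:128, 3:17, 4:66, 5:186, 6:90, 7:127, 8:177, 9:137, 10:169, 11:24, 12:140, 13:87, 14:10.
Giant-step multiplier: 39^(-15) ≡ 39^(198-15) = 39^183 ≡ 174 (mod 199).
Giant steps γ_i = 133·174^i mod 199: γ_0=133, γ_1=58, γ_2=142, γ_3=32, γ_4=195, γ_5=100, γ_6=87 (in table at j=13).
x = i·n + j = 6·15 + 13 = 103.
Check: 39^103 ≡ 133 (mod 199).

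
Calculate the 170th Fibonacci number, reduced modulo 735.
685

Matrix identity: Q^n = [[F_(n+1), F_n], [F_n, F_(n-1)]] with Q = [[1,1],[1,0]].
n = 170 = 10101010₂. Square-and-multiply, entries mod 735:
Q^1 = [[1,1],[1,0]]
Q^2 = (Q^1)² = [[2,1],[1,1]]
Q^5 = (Q^2)²·Q = [[8,5],[5,3]]
Q^10 = (Q^5)² = [[89,55],[55,34]]
Q^21 = (Q^10)²·Q = [[71,656],[656,150]]
Q^42 = (Q^21)² = [[257,181],[181,76]]
Q^85 = (Q^42)²·Q = [[323,320],[320,3]]
Q^170 = (Q^85)² = [[194,685],[685,244]]
F_170 mod 735 = Q^170[0][1] = 685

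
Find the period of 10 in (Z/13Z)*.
6

13 is prime, so ord(10) divides φ(13) = 12.
Divisors of 12: 1, 2, 3, 4, 6, 12.
Repeated squaring: 10^1 ≡ 10, 10^2 ≡ 9, 10^4 ≡ 3, 10^8 ≡ 9 (mod 13).
Test 10^d mod 13 for each divisor d in increasing order:
10^1 ≡ 10
10^2 ≡ 9
10^3 = 10^2·10^1 ≡ 12
10^4 ≡ 3
10^6 = 10^4·10^2 ≡ 1  ← first divisor giving 1
The order is 6.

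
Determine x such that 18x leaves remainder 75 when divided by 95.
x ≡ 20 (mod 95)

gcd(18, 95) = 1, which divides 75, so solutions exist.
Find 18^(-1) mod 95 by the extended Euclidean algorithm:
95 = 5 × 18 + 5  ⟹  5 = (1)·95 + (-5)·18
18 = 3 × 5 + 3  ⟹  3 = (-3)·95 + (16)·18
5 = 1 × 3 + 2  ⟹  2 = (4)·95 + (-21)·18
3 = 1 × 2 + 1  ⟹  1 = (-7)·95 + (37)·18
So (37)·18 ≡ 1 (mod 95), i.e. 18^(-1) ≡ 37 (mod 95).
x ≡ 37 × 75 = 2775 ≡ 20 (mod 95).
Check: 18 × 20 = 360 ≡ 75 (mod 95).
Unique solution: x ≡ 20 (mod 95)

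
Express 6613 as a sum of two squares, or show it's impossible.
23² + 78² (a=23, b=78)

Factorization: 6613 = 17 × 389
By Fermat: n is sum of two squares iff every prime p ≡ 3 (mod 4) appears to even power.
All primes ≡ 3 (mod 4) appear to even power.
Search a = 0, 1, 2, … for 6613 - a² a perfect square: first hit at a = 23: 6613 - 529 = 6084 = 78².
6613 = 23² + 78² = 529 + 6084 ✓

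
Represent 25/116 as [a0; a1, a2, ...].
[0; 4, 1, 1, 1, 3, 2]

Euclidean algorithm steps:
25 = 0 × 116 + 25
116 = 4 × 25 + 16
25 = 1 × 16 + 9
16 = 1 × 9 + 7
9 = 1 × 7 + 2
7 = 3 × 2 + 1
2 = 2 × 1 + 0
Continued fraction: [0; 4, 1, 1, 1, 3, 2]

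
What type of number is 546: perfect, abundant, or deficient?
abundant

Proper divisors of 546: sum = 1 + 2 + 3 + 6 + 7 + 13 + 14 + 21 + 26 + 39 + 42 + 78 + 91 + 182 + 273 = 798
Since 798 > 546, 546 is abundant.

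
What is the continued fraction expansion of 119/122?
[0; 1, 39, 1, 2]

Euclidean algorithm steps:
119 = 0 × 122 + 119
122 = 1 × 119 + 3
119 = 39 × 3 + 2
3 = 1 × 2 + 1
2 = 2 × 1 + 0
Continued fraction: [0; 1, 39, 1, 2]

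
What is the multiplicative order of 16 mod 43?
7

43 is prime, so ord(16) divides φ(43) = 42.
Divisors of 42: 1, 2, 3, 6, 7, 14, 21, 42.
Repeated squaring: 16^1 ≡ 16, 16^2 ≡ 41, 16^4 ≡ 4, 16^8 ≡ 16, 16^16 ≡ 41, 16^32 ≡ 4 (mod 43).
Test 16^d mod 43 for each divisor d in increasing order:
16^1 ≡ 16
16^2 ≡ 41
16^3 = 16^2·16^1 ≡ 11
16^6 = 16^4·16^2 ≡ 35
16^7 = 16^4·16^2·16^1 ≡ 1  ← first divisor giving 1
The order is 7.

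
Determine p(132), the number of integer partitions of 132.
6620830889

p(n) counts ways to write n as a sum of positive integers (order ignored).
Euler's pentagonal recurrence: p(k) = p(k-1) + p(k-2) - p(k-5) - p(k-7) + p(k-12) + p(k-15) - ... (offsets j(3j∓1)/2, signs ++--, p(0)=1, p(<0)=0).
DP table for k = 0..131: p(0)=1, p(1)=1, p(2)=2, p(3)=3, p(4)=5, p(5)=7, p(6)=11, p(7)=15, p(8)=22, p(9)=30, p(10)=42, p(11)=56, p(12)=77, p(13)=101, p(14)=135, p(15)=176, p(16)=231, p(17)=297, p(18)=385, p(19)=490, p(20)=627, p(21)=792, p(22)=1002, p(23)=1255, p(24)=1575, p(25)=1958, p(26)=2436, p(27)=3010, p(28)=3718, p(29)=4565, p(30)=5604, p(31)=6842, p(32)=8349, p(33)=10143, p(34)=12310, p(35)=14883, p(36)=17977, p(37)=21637, p(38)=26015, p(39)=31185, p(40)=37338, p(41)=44583, p(42)=53174, p(43)=63261, p(44)=75175, p(45)=89134, p(46)=105558, p(47)=124754, p(48)=147273, p(49)=173525, p(50)=204226, p(51)=239943, p(52)=281589, p(53)=329931, p(54)=386155, p(55)=451276, p(56)=526823, p(57)=614154, p(58)=715220, p(59)=831820, p(60)=966467, p(61)=1121505, p(62)=1300156, p(63)=1505499, p(64)=1741630, p(65)=2012558, p(66)=2323520, p(67)=2679689, p(68)=3087735, p(69)=3554345, p(70)=4087968, p(71)=4697205, p(72)=5392783, p(73)=6185689, p(74)=7089500, p(75)=8118264, p(76)=9289091, p(77)=10619863, p(78)=12132164, p(79)=13848650, p(80)=15796476, p(81)=18004327, p(82)=20506255, p(83)=23338469, p(84)=26543660, p(85)=30167357, p(86)=34262962, p(87)=38887673, p(88)=44108109, p(89)=49995925, p(90)=56634173, p(91)=64112359, p(92)=72533807, p(93)=82010177, p(94)=92669720, p(95)=104651419, p(96)=118114304, p(97)=133230930, p(98)=150198136, p(99)=169229875, p(100)=190569292, p(101)=214481126, p(102)=241265379, p(103)=271248950, p(104)=304801365, p(105)=342325709, p(106)=384276336, p(107)=431149389, p(108)=483502844, p(109)=541946240, p(110)=607163746, p(111)=679903203, p(112)=761002156, p(113)=851376628, p(114)=952050665, p(115)=1064144451, p(116)=1188908248, p(117)=1327710076, p(118)=1482074143, p(119)=1653668665, p(120)=1844349560, p(121)=2056148051, p(122)=2291320912, p(123)=2552338241, p(124)=2841940500, p(125)=3163127352, p(126)=3519222692, p(127)=3913864295, p(128)=4351078600, p(129)=4835271870, p(130)=5371315400, p(131)=5964539504.
Final step: p(132) = p(131) + p(130) - p(127) - p(125) + p(120) + p(117) - p(110) - p(106) + p(97) + p(92) - p(81) - p(75) + p(62) + p(55) - p(40) - p(32) + p(15) + p(6)
= 5964539504 + 5371315400 - 3913864295 - 3163127352 + 1844349560 + 1327710076 - 607163746 - 384276336 + 133230930 + 72533807 - 18004327 - 8118264 + 1300156 + 451276 - 37338 - 8349 + 176 + 11
= 6620830889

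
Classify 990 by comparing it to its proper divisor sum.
abundant

Proper divisors of 990: sum = 1 + 2 + 3 + 5 + 6 + 9 + 10 + 11 + ... + 165 + 198 + 330 + 495 (23 divisors) = 1818
Since 1818 > 990, 990 is abundant.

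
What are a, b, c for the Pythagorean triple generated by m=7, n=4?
(33, 56, 65)

Euclid's formula: a = m² - n², b = 2mn, c = m² + n²
m = 7, n = 4
a = 7² - 4² = 49 - 16 = 33
b = 2 × 7 × 4 = 56
c = 7² + 4² = 49 + 16 = 65
Verification: 33² + 56² = 1089 + 3136 = 4225 = 65² ✓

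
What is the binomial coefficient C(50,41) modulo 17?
16

Using Lucas' theorem:
Write n=50 and k=41 in base 17:
n in base 17: [2, 16]
k in base 17: [2, 7]
C(50,41) mod 17 = ∏ C(n_i, k_i) mod 17
Digit binomials (mod 17): C(2,2) = 1; C(16,7) = 11440 ≡ 16
Product: 1 × 16 = 16 ≡ 16 (mod 17)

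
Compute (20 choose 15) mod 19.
0

Using Lucas' theorem:
Write n=20 and k=15 in base 19:
n in base 19: [1, 1]
k in base 19: [0, 15]
C(20,15) mod 19 = ∏ C(n_i, k_i) mod 19
Digit binomials (mod 19): C(1,0) = 1; C(1,15) = 0 (k_i > n_i)
Product: 1 × 0 = 0 ≡ 0 (mod 19)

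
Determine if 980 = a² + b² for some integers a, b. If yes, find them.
14² + 28² (a=14, b=28)

Factorization: 980 = 2^2 × 5 × 7^2
By Fermat: n is sum of two squares iff every prime p ≡ 3 (mod 4) appears to even power.
All primes ≡ 3 (mod 4) appear to even power.
Search a = 0, 1, 2, … for 980 - a² a perfect square: first hit at a = 14: 980 - 196 = 784 = 28².
980 = 14² + 28² = 196 + 784 ✓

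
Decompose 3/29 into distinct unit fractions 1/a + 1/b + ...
1/10 + 1/290

Greedy algorithm:
3/29: ceiling(29/3) = 10, use 1/10
1/290: ceiling(290/1) = 290, use 1/290
Result: 3/29 = 1/10 + 1/290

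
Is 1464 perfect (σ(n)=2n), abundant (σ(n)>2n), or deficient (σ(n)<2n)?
abundant

Proper divisors of 1464: sum = 1 + 2 + 3 + 4 + 6 + 8 + 12 + 24 + 61 + 122 + 183 + 244 + 366 + 488 + 732 = 2256
Since 2256 > 1464, 1464 is abundant.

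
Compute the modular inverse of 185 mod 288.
137

gcd(185, 288) = 1, so the inverse exists.
Extended Euclidean algorithm on (288, 185):
288 = 1 × 185 + 103  ⟹  103 = (1)·288 + (-1)·185
185 = 1 × 103 + 82  ⟹  82 = (-1)·288 + (2)·185
103 = 1 × 82 + 21  ⟹  21 = (2)·288 + (-3)·185
82 = 3 × 21 + 19  ⟹  19 = (-7)·288 + (11)·185
21 = 1 × 19 + 2  ⟹  2 = (9)·288 + (-14)·185
19 = 9 × 2 + 1  ⟹  1 = (-88)·288 + (137)·185
So (137)·185 ≡ 1 (mod 288), i.e. 185^(-1) ≡ 137 (mod 288).
Check: 185 × 137 = 25345 ≡ 1 (mod 288)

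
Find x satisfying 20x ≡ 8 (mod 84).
x ≡ 13 (mod 21)

gcd(20, 84) = 4, which divides 8, so solutions exist.
Divide through by 4: 5x ≡ 2 (mod 21).
Find 5^(-1) mod 21 by the extended Euclidean algorithm:
21 = 4 × 5 + 1  ⟹  1 = (1)·21 + (-4)·5
So (-4)·5 ≡ 1 (mod 21), i.e. 5^(-1) ≡ -4 ≡ 17 (mod 21).
x ≡ 17 × 2 = 34 ≡ 13 (mod 21).
Check: 20 × 13 = 260 ≡ 8 (mod 84).
x ≡ 13 (mod 21), giving 4 solutions mod 84.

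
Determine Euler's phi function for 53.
52

53 = 53
φ(n) = n × ∏(1 - 1/p) for each prime p dividing n
φ(53) = 53 × (1 - 1/53) = 52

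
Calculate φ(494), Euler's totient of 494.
216

494 = 2 × 13 × 19
φ(n) = n × ∏(1 - 1/p) for each prime p dividing n
φ(494) = 494 × (1 - 1/2) × (1 - 1/13) × (1 - 1/19) = 216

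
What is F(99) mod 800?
226

Matrix identity: Q^n = [[F_(n+1), F_n], [F_n, F_(n-1)]] with Q = [[1,1],[1,0]].
n = 99 = 1100011₂. Square-and-multiply, entries mod 800:
Q^1 = [[1,1],[1,0]]
Q^3 = (Q^1)²·Q = [[3,2],[2,1]]
Q^6 = (Q^3)² = [[13,8],[8,5]]
Q^12 = (Q^6)² = [[233,144],[144,89]]
Q^24 = (Q^12)² = [[625,768],[768,657]]
Q^49 = (Q^24)²·Q = [[225,449],[449,576]]
Q^99 = (Q^49)²·Q = [[675,226],[226,449]]
F_99 mod 800 = Q^99[0][1] = 226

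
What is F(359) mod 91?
83

Matrix identity: Q^n = [[F_(n+1), F_n], [F_n, F_(n-1)]] with Q = [[1,1],[1,0]].
n = 359 = 101100111₂. Square-and-multiply, entries mod 91:
Q^1 = [[1,1],[1,0]]
Q^2 = (Q^1)² = [[2,1],[1,1]]
Q^5 = (Q^2)²·Q = [[8,5],[5,3]]
Q^11 = (Q^5)²·Q = [[53,89],[89,55]]
Q^22 = (Q^11)² = [[83,57],[57,26]]
Q^44 = (Q^22)² = [[37,25],[25,12]]
Q^89 = (Q^44)²·Q = [[34,83],[83,42]]
Q^179 = (Q^89)²·Q = [[66,37],[37,29]]
Q^359 = (Q^179)²·Q = [[49,83],[83,57]]
F_359 mod 91 = Q^359[0][1] = 83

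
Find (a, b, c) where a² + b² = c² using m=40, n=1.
(1599, 80, 1601)

Euclid's formula: a = m² - n², b = 2mn, c = m² + n²
m = 40, n = 1
a = 40² - 1² = 1600 - 1 = 1599
b = 2 × 40 × 1 = 80
c = 40² + 1² = 1600 + 1 = 1601
Verification: 1599² + 80² = 2556801 + 6400 = 2563201 = 1601² ✓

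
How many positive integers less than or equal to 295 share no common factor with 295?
232

295 = 5 × 59
φ(n) = n × ∏(1 - 1/p) for each prime p dividing n
φ(295) = 295 × (1 - 1/5) × (1 - 1/59) = 232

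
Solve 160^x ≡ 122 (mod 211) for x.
72

Baby-step giant-step with step n = ⌈√211⌉ = 15.
Baby steps 160^j mod 211 (j:value) for j=0..14: 0:1, 1:160, 2:69, 3:68, 4:119, 5:50, 6:193, 7:74, 8:24, 9:42, 10:179, 11:155, 12:113, 13:145, 14:201.
Giant-step multiplier: 160^(-15) ≡ 160^(210-15) = 160^195 ≡ 12 (mod 211).
Giant steps γ_i = 122·12^i mod 211: γ_0=122, γ_1=198, γ_2=55, γ_3=27, γ_4=113 (in table at j=12).
x = i·n + j = 4·15 + 12 = 72.
Check: 160^72 ≡ 122 (mod 211).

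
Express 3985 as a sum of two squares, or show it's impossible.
4² + 63² (a=4, b=63)

Factorization: 3985 = 5 × 797
By Fermat: n is sum of two squares iff every prime p ≡ 3 (mod 4) appears to even power.
All primes ≡ 3 (mod 4) appear to even power.
Search a = 0, 1, 2, … for 3985 - a² a perfect square: first hit at a = 4: 3985 - 16 = 3969 = 63².
3985 = 4² + 63² = 16 + 3969 ✓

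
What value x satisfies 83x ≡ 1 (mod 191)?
168

gcd(83, 191) = 1, so the inverse exists.
Extended Euclidean algorithm on (191, 83):
191 = 2 × 83 + 25  ⟹  25 = (1)·191 + (-2)·83
83 = 3 × 25 + 8  ⟹  8 = (-3)·191 + (7)·83
25 = 3 × 8 + 1  ⟹  1 = (10)·191 + (-23)·83
So (-23)·83 ≡ 1 (mod 191), i.e. 83^(-1) ≡ -23 ≡ 168 (mod 191).
Check: 83 × 168 = 13944 ≡ 1 (mod 191)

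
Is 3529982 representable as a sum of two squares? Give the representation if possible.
Not possible

Factorization: 3529982 = 2 × 17 × 47^3
By Fermat: n is sum of two squares iff every prime p ≡ 3 (mod 4) appears to even power.
Prime(s) ≡ 3 (mod 4) with odd exponent: [(47, 3)]
Therefore 3529982 cannot be expressed as a² + b².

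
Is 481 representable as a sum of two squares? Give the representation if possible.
9² + 20² (a=9, b=20)

Factorization: 481 = 13 × 37
By Fermat: n is sum of two squares iff every prime p ≡ 3 (mod 4) appears to even power.
All primes ≡ 3 (mod 4) appear to even power.
Search a = 0, 1, 2, … for 481 - a² a perfect square: first hit at a = 9: 481 - 81 = 400 = 20².
481 = 9² + 20² = 81 + 400 ✓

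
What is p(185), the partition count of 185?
1071823774337

p(n) counts ways to write n as a sum of positive integers (order ignored).
Euler's pentagonal recurrence: p(k) = p(k-1) + p(k-2) - p(k-5) - p(k-7) + p(k-12) + p(k-15) - ... (offsets j(3j∓1)/2, signs ++--, p(0)=1, p(<0)=0).
DP table for k = 0..184: p(0)=1, p(1)=1, p(2)=2, p(3)=3, p(4)=5, p(5)=7, p(6)=11, p(7)=15, p(8)=22, p(9)=30, p(10)=42, p(11)=56, p(12)=77, p(13)=101, p(14)=135, p(15)=176, p(16)=231, p(17)=297, p(18)=385, p(19)=490, p(20)=627, p(21)=792, p(22)=1002, p(23)=1255, p(24)=1575, p(25)=1958, p(26)=2436, p(27)=3010, p(28)=3718, p(29)=4565, p(30)=5604, p(31)=6842, p(32)=8349, p(33)=10143, p(34)=12310, p(35)=14883, p(36)=17977, p(37)=21637, p(38)=26015, p(39)=31185, p(40)=37338, p(41)=44583, p(42)=53174, p(43)=63261, p(44)=75175, p(45)=89134, p(46)=105558, p(47)=124754, p(48)=147273, p(49)=173525, p(50)=204226, p(51)=239943, p(52)=281589, p(53)=329931, p(54)=386155, p(55)=451276, p(56)=526823, p(57)=614154, p(58)=715220, p(59)=831820, p(60)=966467, p(61)=1121505, p(62)=1300156, p(63)=1505499, p(64)=1741630, p(65)=2012558, p(66)=2323520, p(67)=2679689, p(68)=3087735, p(69)=3554345, p(70)=4087968, p(71)=4697205, p(72)=5392783, p(73)=6185689, p(74)=7089500, p(75)=8118264, p(76)=9289091, p(77)=10619863, p(78)=12132164, p(79)=13848650, p(80)=15796476, p(81)=18004327, p(82)=20506255, p(83)=23338469, p(84)=26543660, p(85)=30167357, p(86)=34262962, p(87)=38887673, p(88)=44108109, p(89)=49995925, p(90)=56634173, p(91)=64112359, p(92)=72533807, p(93)=82010177, p(94)=92669720, p(95)=104651419, p(96)=118114304, p(97)=133230930, p(98)=150198136, p(99)=169229875, p(100)=190569292, p(101)=214481126, p(102)=241265379, p(103)=271248950, p(104)=304801365, p(105)=342325709, p(106)=384276336, p(107)=431149389, p(108)=483502844, p(109)=541946240, p(110)=607163746, p(111)=679903203, p(112)=761002156, p(113)=851376628, p(114)=952050665, p(115)=1064144451, p(116)=1188908248, p(117)=1327710076, p(118)=1482074143, p(119)=1653668665, p(120)=1844349560, p(121)=2056148051, p(122)=2291320912, p(123)=2552338241, p(124)=2841940500, p(125)=3163127352, p(126)=3519222692, p(127)=3913864295, p(128)=4351078600, p(129)=4835271870, p(130)=5371315400, p(131)=5964539504, p(132)=6620830889, p(133)=7346629512, p(134)=8149040695, p(135)=9035836076, p(136)=10015581680, p(137)=11097645016, p(138)=12292341831, p(139)=13610949895, p(140)=15065878135, p(141)=16670689208, p(142)=18440293320, p(143)=20390982757, p(144)=22540654445, p(145)=24908858009, p(146)=27517052599, p(147)=30388671978, p(148)=33549419497, p(149)=37027355200, p(150)=40853235313, p(151)=45060624582, p(152)=49686288421, p(153)=54770336324, p(154)=60356673280, p(155)=66493182097, p(156)=73232243759, p(157)=80630964769, p(158)=88751778802, p(159)=97662728555, p(160)=107438159466, p(161)=118159068427, p(162)=129913904637, p(163)=142798995930, p(164)=156919475295, p(165)=172389800255, p(166)=189334822579, p(167)=207890420102, p(168)=228204732751, p(169)=250438925115, p(170)=274768617130, p(171)=301384802048, p(172)=330495499613, p(173)=362326859895, p(174)=397125074750, p(175)=435157697830, p(176)=476715857290, p(177)=522115831195, p(178)=571701605655, p(179)=625846753120, p(180)=684957390936, p(181)=749474411781, p(182)=819876908323, p(183)=896684817527, p(184)=980462880430.
Final step: p(185) = p(184) + p(183) - p(180) - p(178) + p(173) + p(170) - p(163) - p(159) + p(150) + p(145) - p(134) - p(128) + p(115) + p(108) - p(93) - p(85) + p(68) + p(59) - p(40) - p(30) + p(9)
= 980462880430 + 896684817527 - 684957390936 - 571701605655 + 362326859895 + 274768617130 - 142798995930 - 97662728555 + 40853235313 + 24908858009 - 8149040695 - 4351078600 + 1064144451 + 483502844 - 82010177 - 30167357 + 3087735 + 831820 - 37338 - 5604 + 30
= 1071823774337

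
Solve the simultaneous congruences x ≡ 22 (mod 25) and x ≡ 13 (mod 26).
247

Using Chinese Remainder Theorem:
M = 25 × 26 = 650
M1 = 26, M2 = 25
y1 = 26^(-1) mod 25 = 1
y2 = 25^(-1) mod 26 = 25
x = (22×26×1 + 13×25×25) mod 650 = 247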